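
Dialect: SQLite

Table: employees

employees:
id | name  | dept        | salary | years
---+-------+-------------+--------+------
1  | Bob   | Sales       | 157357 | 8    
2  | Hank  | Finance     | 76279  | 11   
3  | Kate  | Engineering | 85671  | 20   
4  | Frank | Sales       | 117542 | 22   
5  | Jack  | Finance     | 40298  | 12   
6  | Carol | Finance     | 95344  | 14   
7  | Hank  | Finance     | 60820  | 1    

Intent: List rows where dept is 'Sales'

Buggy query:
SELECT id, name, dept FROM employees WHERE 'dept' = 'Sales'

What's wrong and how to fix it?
Bug: Single quotes denote string literals in SQL; the column name is being compared as a constant string

Fix: Reference the column as dept without single quotes

Corrected query:
SELECT id, name, dept FROM employees WHERE dept = 'Sales'

Result:
id | name  | dept 
---+-------+------
1  | Bob   | Sales
4  | Frank | Sales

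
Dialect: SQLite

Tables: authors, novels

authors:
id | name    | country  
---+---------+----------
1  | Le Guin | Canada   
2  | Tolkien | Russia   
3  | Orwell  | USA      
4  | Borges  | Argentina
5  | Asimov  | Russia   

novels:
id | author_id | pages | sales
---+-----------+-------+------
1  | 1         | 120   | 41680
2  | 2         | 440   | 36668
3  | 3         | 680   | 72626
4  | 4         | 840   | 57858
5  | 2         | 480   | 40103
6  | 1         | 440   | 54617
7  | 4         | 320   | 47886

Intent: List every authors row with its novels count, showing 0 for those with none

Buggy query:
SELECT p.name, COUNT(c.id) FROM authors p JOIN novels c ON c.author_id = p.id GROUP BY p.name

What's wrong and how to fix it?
Bug: An inner join excludes parents with zero children

Fix: Use LEFT JOIN so parents without children still appear (COUNT(c.id) gives 0)

Corrected query:
SELECT p.name, COUNT(c.id) FROM authors p LEFT JOIN novels c ON c.author_id = p.id GROUP BY p.name

Result:
name    | COUNT(c.id)
--------+------------
Asimov  | 0          
Borges  | 2          
Le Guin | 2          
Orwell  | 1          
Tolkien | 2          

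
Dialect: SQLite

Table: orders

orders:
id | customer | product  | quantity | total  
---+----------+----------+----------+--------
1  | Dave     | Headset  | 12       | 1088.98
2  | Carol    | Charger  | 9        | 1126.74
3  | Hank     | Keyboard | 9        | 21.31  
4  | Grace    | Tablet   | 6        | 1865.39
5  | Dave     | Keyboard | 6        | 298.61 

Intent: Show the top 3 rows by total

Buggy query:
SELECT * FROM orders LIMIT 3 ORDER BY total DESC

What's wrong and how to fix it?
Bug: ORDER BY cannot follow LIMIT; LIMIT is the final clause

Fix: Sort with ORDER BY, then apply LIMIT

Corrected query:
SELECT * FROM orders ORDER BY total DESC LIMIT 3

Result:
id | customer | product | quantity | total  
---+----------+---------+----------+--------
4  | Grace    | Tablet  | 6        | 1865.39
2  | Carol    | Charger | 9        | 1126.74
1  | Dave     | Headset | 12       | 1088.98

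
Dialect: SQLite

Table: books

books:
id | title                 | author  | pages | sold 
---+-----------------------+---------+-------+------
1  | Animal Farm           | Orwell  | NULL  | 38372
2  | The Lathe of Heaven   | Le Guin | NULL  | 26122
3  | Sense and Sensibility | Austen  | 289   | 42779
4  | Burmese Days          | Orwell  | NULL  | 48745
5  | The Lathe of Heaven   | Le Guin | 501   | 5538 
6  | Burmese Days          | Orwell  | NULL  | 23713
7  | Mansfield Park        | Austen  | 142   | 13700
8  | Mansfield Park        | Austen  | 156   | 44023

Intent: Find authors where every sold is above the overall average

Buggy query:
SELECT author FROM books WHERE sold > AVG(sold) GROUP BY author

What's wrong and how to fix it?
Bug: AVG() is an aggregate; it can't sit directly in WHERE

Fix: Compute the overall average in a scalar subquery and compare each group's MIN against it in HAVING

Corrected query:
SELECT author FROM books GROUP BY author HAVING MIN(sold) > (SELECT AVG(sold) FROM books)

Result:
(no rows)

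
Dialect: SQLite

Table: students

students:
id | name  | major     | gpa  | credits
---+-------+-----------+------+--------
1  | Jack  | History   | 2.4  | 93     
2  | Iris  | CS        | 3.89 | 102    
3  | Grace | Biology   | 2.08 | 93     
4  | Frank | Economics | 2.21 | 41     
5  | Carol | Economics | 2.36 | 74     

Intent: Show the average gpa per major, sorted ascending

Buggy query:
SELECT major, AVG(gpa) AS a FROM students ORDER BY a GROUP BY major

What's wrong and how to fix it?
Bug: ORDER BY appears before GROUP BY; SQL clause order requires GROUP BY first

Fix: Move ORDER BY to the end, after GROUP BY

Corrected query:
SELECT major, AVG(gpa) AS a FROM students GROUP BY major ORDER BY a

Result:
major     | a    
----------+------
Biology   | 2.08 
Economics | 2.285
History   | 2.4  
CS        | 3.89 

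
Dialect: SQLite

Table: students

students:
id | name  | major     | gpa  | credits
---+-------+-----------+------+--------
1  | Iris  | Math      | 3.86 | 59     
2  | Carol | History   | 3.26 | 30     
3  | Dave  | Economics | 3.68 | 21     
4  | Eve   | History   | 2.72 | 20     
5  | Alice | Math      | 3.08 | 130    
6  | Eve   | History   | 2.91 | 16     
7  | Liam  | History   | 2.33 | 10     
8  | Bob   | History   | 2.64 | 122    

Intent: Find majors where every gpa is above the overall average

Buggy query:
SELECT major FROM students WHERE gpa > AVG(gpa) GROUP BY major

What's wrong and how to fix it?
Bug: AVG() is an aggregate; it can't sit directly in WHERE

Fix: Use a subquery for AVG and a HAVING MIN(...) filter so the condition holds for every row in the group

Corrected query:
SELECT major FROM students GROUP BY major HAVING MIN(gpa) > (SELECT AVG(gpa) FROM students)

Result:
major    
---------
Economics
Math     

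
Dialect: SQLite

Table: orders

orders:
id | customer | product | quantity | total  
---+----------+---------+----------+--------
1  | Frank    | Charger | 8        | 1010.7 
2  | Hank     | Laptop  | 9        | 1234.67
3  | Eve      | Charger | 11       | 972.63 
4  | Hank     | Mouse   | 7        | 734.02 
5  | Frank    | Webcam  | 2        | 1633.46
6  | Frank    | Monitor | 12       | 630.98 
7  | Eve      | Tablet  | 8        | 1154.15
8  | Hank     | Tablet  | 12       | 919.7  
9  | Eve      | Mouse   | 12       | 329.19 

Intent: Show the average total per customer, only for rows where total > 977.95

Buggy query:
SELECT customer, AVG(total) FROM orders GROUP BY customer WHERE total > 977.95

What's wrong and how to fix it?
Bug: WHERE cannot follow GROUP BY

Fix: Place WHERE between FROM and GROUP BY

Corrected query:
SELECT customer, AVG(total) FROM orders WHERE total > 977.95 GROUP BY customer

Result:
customer | AVG(total)
---------+-----------
Eve      | 1154.15   
Frank    | 1322.08   
Hank     | 1234.67   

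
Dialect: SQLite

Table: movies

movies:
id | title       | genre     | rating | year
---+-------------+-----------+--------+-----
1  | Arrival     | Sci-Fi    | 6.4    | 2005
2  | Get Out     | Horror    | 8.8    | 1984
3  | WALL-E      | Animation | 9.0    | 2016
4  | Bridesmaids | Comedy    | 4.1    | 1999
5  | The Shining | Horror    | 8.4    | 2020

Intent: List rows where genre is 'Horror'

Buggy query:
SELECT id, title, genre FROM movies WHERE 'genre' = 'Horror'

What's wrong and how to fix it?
Bug: 'genre' in single quotes is a string literal, not the column; the comparison is literal-vs-literal and never true

Fix: Reference the column as genre without single quotes

Corrected query:
SELECT id, title, genre FROM movies WHERE genre = 'Horror'

Result:
id | title       | genre 
---+-------------+-------
2  | Get Out     | Horror
5  | The Shining | Horror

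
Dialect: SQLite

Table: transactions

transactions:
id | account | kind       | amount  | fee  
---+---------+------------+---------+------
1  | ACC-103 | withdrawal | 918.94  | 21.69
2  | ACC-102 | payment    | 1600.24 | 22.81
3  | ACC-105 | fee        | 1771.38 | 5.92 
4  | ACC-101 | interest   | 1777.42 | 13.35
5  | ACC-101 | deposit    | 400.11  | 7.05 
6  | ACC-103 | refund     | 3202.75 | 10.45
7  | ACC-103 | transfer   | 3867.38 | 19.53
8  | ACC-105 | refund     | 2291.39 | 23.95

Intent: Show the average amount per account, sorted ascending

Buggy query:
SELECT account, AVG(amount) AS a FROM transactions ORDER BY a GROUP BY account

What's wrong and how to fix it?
Bug: GROUP BY must precede ORDER BY

Fix: Move ORDER BY to the end, after GROUP BY

Corrected query:
SELECT account, AVG(amount) AS a FROM transactions GROUP BY account ORDER BY a

Result:
account | a          
--------+------------
ACC-101 | 1088.765   
ACC-102 | 1600.24    
ACC-105 | 2031.385   
ACC-103 | 2663.023333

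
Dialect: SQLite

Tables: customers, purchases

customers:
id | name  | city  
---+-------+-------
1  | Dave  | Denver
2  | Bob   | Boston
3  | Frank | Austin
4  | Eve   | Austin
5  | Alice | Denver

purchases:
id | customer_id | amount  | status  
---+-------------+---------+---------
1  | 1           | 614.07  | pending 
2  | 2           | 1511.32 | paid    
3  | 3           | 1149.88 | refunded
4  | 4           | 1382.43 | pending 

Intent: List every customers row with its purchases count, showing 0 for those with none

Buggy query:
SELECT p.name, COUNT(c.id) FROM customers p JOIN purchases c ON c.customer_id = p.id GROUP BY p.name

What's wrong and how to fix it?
Bug: INNER JOIN drops customers rows that have no matching purchases rows

Fix: Use LEFT JOIN so parents without children still appear (COUNT(c.id) gives 0)

Corrected query:
SELECT p.name, COUNT(c.id) FROM customers p LEFT JOIN purchases c ON c.customer_id = p.id GROUP BY p.name

Result:
name  | COUNT(c.id)
------+------------
Alice | 0          
Bob   | 1          
Dave  | 1          
Eve   | 1          
Frank | 1          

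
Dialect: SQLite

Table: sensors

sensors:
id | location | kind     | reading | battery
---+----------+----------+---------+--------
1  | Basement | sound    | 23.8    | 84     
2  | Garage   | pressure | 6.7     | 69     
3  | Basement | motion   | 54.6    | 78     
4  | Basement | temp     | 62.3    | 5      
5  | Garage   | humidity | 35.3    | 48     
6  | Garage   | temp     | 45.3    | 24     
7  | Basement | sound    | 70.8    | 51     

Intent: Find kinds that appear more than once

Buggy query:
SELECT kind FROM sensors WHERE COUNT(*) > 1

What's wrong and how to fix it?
Bug: WHERE can't reference COUNT(*); aggregates are computed after WHERE

Fix: GROUP BY kind, then filter groups with HAVING COUNT(*) > 1

Corrected query:
SELECT kind FROM sensors GROUP BY kind HAVING COUNT(*) > 1

Result:
kind 
-----
sound
temp 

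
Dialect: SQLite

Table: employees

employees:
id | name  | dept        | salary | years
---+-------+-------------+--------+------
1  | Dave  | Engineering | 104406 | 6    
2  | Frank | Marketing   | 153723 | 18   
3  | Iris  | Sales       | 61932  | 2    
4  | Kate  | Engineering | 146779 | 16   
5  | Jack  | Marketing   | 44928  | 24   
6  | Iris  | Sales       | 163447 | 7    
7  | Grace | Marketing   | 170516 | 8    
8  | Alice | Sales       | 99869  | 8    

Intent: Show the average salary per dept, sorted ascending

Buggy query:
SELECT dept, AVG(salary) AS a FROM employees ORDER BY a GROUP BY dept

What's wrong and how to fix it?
Bug: GROUP BY must precede ORDER BY

Fix: Reorder: SELECT … FROM … GROUP BY … ORDER BY …

Corrected query:
SELECT dept, AVG(salary) AS a FROM employees GROUP BY dept ORDER BY a

Result:
dept        | a            
------------+--------------
Sales       | 108416       
Marketing   | 123055.666667
Engineering | 125592.5     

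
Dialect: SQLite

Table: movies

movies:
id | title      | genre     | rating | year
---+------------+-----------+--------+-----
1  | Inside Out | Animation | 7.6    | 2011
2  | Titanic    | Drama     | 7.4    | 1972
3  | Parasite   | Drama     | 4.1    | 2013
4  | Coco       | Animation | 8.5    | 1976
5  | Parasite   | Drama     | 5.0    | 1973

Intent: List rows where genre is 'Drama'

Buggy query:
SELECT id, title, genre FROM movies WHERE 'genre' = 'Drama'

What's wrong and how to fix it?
Bug: 'genre' in single quotes is a string literal, not the column; the comparison is literal-vs-literal and never true

Fix: Remove the quotes around the column name (or use double quotes for an identifier)

Corrected query:
SELECT id, title, genre FROM movies WHERE genre = 'Drama'

Result:
id | title    | genre
---+----------+------
2  | Titanic  | Drama
3  | Parasite | Drama
5  | Parasite | Drama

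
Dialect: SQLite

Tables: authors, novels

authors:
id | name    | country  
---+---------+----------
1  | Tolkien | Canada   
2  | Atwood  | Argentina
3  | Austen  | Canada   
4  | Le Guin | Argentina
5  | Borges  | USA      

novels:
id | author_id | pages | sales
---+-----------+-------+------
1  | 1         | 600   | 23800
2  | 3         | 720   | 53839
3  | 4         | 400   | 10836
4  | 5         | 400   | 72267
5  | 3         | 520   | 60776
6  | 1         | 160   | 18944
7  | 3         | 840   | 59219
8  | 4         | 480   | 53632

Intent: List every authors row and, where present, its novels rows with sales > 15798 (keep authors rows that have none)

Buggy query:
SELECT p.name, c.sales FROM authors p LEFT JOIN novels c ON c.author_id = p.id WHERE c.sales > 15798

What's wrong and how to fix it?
Bug: Filtering c.sales in WHERE discards the NULL rows produced by LEFT JOIN, turning it into an inner join

Fix: Move the right-table condition into the ON clause so unmatched parents are kept

Corrected query:
SELECT p.name, c.sales FROM authors p LEFT JOIN novels c ON c.author_id = p.id AND c.sales > 15798

Result:
name    | sales
--------+------
Tolkien | 18944
Tolkien | 23800
Atwood  | NULL 
Austen  | 53839
Austen  | 59219
Austen  | 60776
Le Guin | 53632
Borges  | 72267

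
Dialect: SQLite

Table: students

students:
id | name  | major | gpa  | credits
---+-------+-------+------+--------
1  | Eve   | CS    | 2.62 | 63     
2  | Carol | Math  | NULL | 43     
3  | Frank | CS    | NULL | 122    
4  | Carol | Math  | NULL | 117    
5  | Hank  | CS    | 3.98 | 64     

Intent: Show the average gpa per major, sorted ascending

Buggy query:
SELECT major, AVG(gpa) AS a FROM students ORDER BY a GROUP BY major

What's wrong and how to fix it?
Bug: GROUP BY must precede ORDER BY

Fix: Reorder: SELECT … FROM … GROUP BY … ORDER BY …

Corrected query:
SELECT major, AVG(gpa) AS a FROM students GROUP BY major ORDER BY a

Result:
major | a   
------+-----
Math  | NULL
CS    | 3.3 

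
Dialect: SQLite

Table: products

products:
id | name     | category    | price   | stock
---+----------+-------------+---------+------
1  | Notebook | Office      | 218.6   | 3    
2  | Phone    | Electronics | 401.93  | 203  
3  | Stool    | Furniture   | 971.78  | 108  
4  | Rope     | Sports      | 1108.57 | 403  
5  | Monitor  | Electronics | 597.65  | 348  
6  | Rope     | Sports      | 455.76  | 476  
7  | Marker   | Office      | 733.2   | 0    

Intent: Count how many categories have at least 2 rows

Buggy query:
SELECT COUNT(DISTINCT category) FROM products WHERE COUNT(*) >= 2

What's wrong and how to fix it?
Bug: WHERE filters individual rows, not groups, so a group-level COUNT is invalid there

Fix: Use a subquery that GROUPs and filters with HAVING, then count its rows

Corrected query:
SELECT COUNT(*) FROM (SELECT category FROM products GROUP BY category HAVING COUNT(*) >= 2)

Result:
COUNT(*)
--------
3       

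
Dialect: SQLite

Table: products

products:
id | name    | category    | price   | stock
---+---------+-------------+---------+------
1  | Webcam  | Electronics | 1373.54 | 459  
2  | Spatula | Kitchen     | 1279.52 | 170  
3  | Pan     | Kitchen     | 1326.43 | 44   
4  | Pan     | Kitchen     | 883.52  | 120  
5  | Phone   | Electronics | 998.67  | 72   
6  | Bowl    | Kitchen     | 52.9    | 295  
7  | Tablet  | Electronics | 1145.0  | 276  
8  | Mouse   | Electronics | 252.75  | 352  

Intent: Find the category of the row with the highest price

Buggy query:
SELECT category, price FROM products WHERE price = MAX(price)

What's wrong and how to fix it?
Bug: MAX(price) is an aggregate and cannot be used directly in WHERE

Fix: Wrap MAX in a scalar subquery so WHERE compares against a single value

Corrected query:
SELECT category, price FROM products WHERE price = (SELECT MAX(price) FROM products)

Result:
category    | price  
------------+--------
Electronics | 1373.54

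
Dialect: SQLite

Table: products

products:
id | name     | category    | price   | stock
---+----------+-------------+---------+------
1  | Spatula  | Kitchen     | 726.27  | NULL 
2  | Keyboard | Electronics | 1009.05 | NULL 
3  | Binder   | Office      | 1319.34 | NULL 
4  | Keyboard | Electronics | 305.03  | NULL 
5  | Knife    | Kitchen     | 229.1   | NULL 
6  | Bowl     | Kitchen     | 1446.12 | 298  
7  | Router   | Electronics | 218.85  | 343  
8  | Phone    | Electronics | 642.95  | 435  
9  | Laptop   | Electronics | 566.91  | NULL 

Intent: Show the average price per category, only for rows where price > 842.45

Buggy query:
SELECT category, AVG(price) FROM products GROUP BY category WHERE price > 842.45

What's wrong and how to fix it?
Bug: Row-level WHERE must come before GROUP BY in the clause order

Fix: Move the WHERE clause before GROUP BY

Corrected query:
SELECT category, AVG(price) FROM products WHERE price > 842.45 GROUP BY category

Result:
category    | AVG(price)
------------+-----------
Electronics | 1009.05   
Kitchen     | 1446.12   
Office      | 1319.34   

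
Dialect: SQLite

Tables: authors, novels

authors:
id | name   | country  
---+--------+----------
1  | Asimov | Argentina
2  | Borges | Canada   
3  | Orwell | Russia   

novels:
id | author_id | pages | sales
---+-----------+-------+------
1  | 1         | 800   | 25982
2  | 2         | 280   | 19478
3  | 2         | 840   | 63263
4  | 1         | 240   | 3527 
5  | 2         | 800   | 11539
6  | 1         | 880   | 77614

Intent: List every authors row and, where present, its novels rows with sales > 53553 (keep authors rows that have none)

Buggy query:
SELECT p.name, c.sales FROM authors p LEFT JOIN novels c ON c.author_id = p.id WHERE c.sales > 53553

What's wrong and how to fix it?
Bug: A WHERE condition on the right-hand table after LEFT JOIN drops unmatched parents

Fix: Move the right-table condition into the ON clause so unmatched parents are kept

Corrected query:
SELECT p.name, c.sales FROM authors p LEFT JOIN novels c ON c.author_id = p.id AND c.sales > 53553

Result:
name   | sales
-------+------
Asimov | 77614
Borges | 63263
Orwell | NULL 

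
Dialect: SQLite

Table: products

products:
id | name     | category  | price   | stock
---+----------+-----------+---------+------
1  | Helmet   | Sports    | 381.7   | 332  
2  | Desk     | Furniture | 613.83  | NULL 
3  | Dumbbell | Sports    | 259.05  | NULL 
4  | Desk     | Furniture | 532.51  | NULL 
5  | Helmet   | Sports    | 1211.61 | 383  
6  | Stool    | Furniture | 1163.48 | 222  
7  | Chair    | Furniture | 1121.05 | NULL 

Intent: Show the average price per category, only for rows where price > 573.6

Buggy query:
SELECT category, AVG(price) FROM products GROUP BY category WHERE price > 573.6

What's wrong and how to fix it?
Bug: WHERE cannot follow GROUP BY

Fix: Place WHERE between FROM and GROUP BY

Corrected query:
SELECT category, AVG(price) FROM products WHERE price > 573.6 GROUP BY category

Result:
category  | AVG(price)
----------+-----------
Furniture | 966.12    
Sports    | 1211.61   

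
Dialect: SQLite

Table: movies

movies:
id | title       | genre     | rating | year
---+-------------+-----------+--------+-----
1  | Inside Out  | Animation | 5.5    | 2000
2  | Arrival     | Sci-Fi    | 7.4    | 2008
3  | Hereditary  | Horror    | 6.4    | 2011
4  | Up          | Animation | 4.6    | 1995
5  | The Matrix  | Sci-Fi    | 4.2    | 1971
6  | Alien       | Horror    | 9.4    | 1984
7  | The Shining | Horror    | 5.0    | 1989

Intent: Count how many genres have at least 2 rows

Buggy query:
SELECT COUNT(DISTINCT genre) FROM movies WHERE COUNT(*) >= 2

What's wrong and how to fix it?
Bug: WHERE filters individual rows, not groups, so a group-level COUNT is invalid there

Fix: Use a subquery that GROUPs and filters with HAVING, then count its rows

Corrected query:
SELECT COUNT(*) FROM (SELECT genre FROM movies GROUP BY genre HAVING COUNT(*) >= 2)

Result:
COUNT(*)
--------
3       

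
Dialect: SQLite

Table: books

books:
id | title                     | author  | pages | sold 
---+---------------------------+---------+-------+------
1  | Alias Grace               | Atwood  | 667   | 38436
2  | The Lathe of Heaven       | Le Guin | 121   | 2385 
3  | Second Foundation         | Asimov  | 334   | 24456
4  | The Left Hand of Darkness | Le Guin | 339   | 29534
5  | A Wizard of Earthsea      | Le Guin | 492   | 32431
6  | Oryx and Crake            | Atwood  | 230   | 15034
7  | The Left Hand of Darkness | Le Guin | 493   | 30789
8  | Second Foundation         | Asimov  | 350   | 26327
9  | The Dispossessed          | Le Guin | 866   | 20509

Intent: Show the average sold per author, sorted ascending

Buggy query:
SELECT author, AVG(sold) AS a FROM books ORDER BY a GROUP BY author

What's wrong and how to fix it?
Bug: ORDER BY appears before GROUP BY; SQL clause order requires GROUP BY first

Fix: Reorder: SELECT … FROM … GROUP BY … ORDER BY …

Corrected query:
SELECT author, AVG(sold) AS a FROM books GROUP BY author ORDER BY a

Result:
author  | a      
--------+--------
Le Guin | 23129.6
Asimov  | 25391.5
Atwood  | 26735  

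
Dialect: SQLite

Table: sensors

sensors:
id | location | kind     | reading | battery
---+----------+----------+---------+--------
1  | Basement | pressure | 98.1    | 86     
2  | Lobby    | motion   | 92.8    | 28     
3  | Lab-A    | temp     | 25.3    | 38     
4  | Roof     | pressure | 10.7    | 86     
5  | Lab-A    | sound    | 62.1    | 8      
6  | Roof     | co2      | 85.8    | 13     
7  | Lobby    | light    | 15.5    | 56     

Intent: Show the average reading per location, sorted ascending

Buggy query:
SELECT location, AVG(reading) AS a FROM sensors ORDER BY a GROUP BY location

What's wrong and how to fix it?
Bug: ORDER BY appears before GROUP BY; SQL clause order requires GROUP BY first

Fix: Reorder: SELECT … FROM … GROUP BY … ORDER BY …

Corrected query:
SELECT location, AVG(reading) AS a FROM sensors GROUP BY location ORDER BY a

Result:
location | a    
---------+------
Lab-A    | 43.7 
Roof     | 48.25
Lobby    | 54.15
Basement | 98.1 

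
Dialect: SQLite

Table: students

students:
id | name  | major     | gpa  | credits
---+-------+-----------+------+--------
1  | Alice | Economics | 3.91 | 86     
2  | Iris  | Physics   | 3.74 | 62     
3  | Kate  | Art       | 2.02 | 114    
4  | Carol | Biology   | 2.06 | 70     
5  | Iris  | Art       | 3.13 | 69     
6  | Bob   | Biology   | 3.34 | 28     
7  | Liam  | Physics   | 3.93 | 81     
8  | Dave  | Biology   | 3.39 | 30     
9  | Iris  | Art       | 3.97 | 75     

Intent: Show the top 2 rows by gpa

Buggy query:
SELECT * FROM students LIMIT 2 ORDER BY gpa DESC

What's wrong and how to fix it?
Bug: LIMIT must come after ORDER BY

Fix: Sort with ORDER BY, then apply LIMIT

Corrected query:
SELECT * FROM students ORDER BY gpa DESC LIMIT 2

Result:
id | name | major   | gpa  | credits
---+------+---------+------+--------
9  | Iris | Art     | 3.97 | 75     
7  | Liam | Physics | 3.93 | 81     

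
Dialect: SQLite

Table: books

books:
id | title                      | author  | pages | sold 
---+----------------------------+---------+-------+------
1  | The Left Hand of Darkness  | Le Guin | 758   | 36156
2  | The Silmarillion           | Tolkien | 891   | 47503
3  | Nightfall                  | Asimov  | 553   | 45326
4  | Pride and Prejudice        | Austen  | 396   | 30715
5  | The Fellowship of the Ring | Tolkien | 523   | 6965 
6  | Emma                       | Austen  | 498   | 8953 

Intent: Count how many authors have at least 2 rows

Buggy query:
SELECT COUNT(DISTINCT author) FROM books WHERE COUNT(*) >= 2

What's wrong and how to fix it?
Bug: COUNT(*) cannot appear in WHERE; the per-group count doesn't exist yet

Fix: Use a subquery that GROUPs and filters with HAVING, then count its rows

Corrected query:
SELECT COUNT(*) FROM (SELECT author FROM books GROUP BY author HAVING COUNT(*) >= 2)

Result:
COUNT(*)
--------
2       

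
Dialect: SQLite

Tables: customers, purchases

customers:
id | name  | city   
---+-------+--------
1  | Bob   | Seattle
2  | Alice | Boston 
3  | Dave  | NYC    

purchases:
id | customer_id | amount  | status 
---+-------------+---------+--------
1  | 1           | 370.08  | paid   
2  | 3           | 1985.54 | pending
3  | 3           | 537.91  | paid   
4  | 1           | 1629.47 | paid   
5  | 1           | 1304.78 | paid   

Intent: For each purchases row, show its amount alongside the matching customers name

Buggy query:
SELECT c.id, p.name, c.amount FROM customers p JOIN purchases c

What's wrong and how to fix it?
Bug: Missing join condition: each purchases row is matched to all customers rows instead of just its own

Fix: Specify the join condition linking the foreign key to the parent id

Corrected query:
SELECT c.id, p.name, c.amount FROM customers p JOIN purchases c ON c.customer_id = p.id

Result:
id | name | amount 
---+------+--------
1  | Bob  | 370.08 
2  | Dave | 1985.54
3  | Dave | 537.91 
4  | Bob  | 1629.47
5  | Bob  | 1304.78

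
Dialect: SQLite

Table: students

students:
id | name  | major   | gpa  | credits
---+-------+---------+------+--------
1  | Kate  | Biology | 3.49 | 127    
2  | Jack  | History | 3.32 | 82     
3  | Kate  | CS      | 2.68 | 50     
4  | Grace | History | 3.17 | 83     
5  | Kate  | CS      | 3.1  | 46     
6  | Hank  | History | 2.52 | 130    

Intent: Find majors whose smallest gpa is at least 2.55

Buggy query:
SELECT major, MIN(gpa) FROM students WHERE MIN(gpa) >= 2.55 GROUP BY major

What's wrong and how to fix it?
Bug: Aggregates like MIN are computed per group after WHERE runs

Fix: Replace WHERE with HAVING after the GROUP BY

Corrected query:
SELECT major, MIN(gpa) FROM students GROUP BY major HAVING MIN(gpa) >= 2.55

Result:
major   | MIN(gpa)
--------+---------
Biology | 3.49    
CS      | 2.68    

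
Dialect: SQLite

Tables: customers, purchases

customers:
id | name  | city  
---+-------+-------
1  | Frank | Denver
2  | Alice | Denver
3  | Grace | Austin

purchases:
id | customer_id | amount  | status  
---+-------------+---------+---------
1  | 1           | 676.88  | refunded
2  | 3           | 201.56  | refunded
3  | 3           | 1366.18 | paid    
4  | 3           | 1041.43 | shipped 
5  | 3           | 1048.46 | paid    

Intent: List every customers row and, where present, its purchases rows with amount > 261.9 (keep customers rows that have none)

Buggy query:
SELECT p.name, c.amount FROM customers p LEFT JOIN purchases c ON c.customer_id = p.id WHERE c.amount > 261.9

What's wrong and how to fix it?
Bug: A WHERE condition on the right-hand table after LEFT JOIN drops unmatched parents

Fix: Move the right-table condition into the ON clause so unmatched parents are kept

Corrected query:
SELECT p.name, c.amount FROM customers p LEFT JOIN purchases c ON c.customer_id = p.id AND c.amount > 261.9

Result:
name  | amount 
------+--------
Frank | 676.88 
Alice | NULL   
Grace | 1041.43
Grace | 1048.46
Grace | 1366.18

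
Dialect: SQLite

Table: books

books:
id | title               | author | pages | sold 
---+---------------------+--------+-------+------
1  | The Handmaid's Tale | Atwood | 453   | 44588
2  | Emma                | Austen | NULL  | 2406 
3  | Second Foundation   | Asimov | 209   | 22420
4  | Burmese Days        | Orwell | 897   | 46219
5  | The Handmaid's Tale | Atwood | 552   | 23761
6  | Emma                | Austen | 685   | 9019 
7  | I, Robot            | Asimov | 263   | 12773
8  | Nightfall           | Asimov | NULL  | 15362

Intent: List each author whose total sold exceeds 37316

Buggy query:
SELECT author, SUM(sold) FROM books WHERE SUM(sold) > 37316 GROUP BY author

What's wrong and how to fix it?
Bug: Aggregate functions cannot appear in a WHERE clause

Fix: Move the aggregate condition to a HAVING clause

Corrected query:
SELECT author, SUM(sold) FROM books GROUP BY author HAVING SUM(sold) > 37316

Result:
author | SUM(sold)
-------+----------
Asimov | 50555    
Atwood | 68349    
Orwell | 46219    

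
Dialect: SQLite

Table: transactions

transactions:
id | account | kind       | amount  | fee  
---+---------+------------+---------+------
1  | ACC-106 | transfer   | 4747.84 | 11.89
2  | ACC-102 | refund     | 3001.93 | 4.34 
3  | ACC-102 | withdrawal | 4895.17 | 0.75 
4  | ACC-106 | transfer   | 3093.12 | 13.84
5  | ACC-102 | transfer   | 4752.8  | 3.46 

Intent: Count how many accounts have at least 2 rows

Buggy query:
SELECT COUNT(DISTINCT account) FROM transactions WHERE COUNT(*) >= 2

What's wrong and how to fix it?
Bug: WHERE filters individual rows, not groups, so a group-level COUNT is invalid there

Fix: Use a subquery that GROUPs and filters with HAVING, then count its rows

Corrected query:
SELECT COUNT(*) FROM (SELECT account FROM transactions GROUP BY account HAVING COUNT(*) >= 2)

Result:
COUNT(*)
--------
2       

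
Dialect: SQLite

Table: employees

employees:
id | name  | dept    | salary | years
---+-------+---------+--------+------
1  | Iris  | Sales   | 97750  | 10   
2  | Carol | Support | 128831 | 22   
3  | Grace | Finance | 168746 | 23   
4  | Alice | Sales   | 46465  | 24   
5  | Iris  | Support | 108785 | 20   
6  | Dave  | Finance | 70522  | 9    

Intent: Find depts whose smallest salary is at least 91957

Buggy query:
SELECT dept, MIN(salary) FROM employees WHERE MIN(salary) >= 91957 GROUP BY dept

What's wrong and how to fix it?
Bug: Aggregates like MIN are computed per group after WHERE runs

Fix: Replace WHERE with HAVING after the GROUP BY

Corrected query:
SELECT dept, MIN(salary) FROM employees GROUP BY dept HAVING MIN(salary) >= 91957

Result:
dept    | MIN(salary)
--------+------------
Support | 108785     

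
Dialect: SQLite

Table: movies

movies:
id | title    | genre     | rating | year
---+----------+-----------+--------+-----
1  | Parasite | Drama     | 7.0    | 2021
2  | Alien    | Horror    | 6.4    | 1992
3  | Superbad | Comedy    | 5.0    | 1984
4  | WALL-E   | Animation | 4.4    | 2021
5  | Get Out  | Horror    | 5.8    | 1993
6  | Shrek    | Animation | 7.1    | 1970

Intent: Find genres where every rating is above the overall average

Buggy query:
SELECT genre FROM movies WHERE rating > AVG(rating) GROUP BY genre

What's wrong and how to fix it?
Bug: AVG() is an aggregate; it can't sit directly in WHERE

Fix: Compute the overall average in a scalar subquery and compare each group's MIN against it in HAVING

Corrected query:
SELECT genre FROM movies GROUP BY genre HAVING MIN(rating) > (SELECT AVG(rating) FROM movies)

Result:
genre
-----
Drama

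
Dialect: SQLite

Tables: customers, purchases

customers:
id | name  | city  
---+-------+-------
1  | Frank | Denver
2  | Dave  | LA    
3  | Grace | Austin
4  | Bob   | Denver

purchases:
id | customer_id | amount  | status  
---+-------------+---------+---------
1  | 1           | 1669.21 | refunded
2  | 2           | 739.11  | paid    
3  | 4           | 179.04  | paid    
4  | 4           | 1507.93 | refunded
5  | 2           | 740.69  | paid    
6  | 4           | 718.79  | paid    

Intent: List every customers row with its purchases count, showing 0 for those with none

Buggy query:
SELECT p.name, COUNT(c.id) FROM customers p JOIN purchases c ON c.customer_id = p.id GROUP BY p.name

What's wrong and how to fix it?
Bug: INNER JOIN drops customers rows that have no matching purchases rows

Fix: Switch to LEFT JOIN to retain unmatched parent rows

Corrected query:
SELECT p.name, COUNT(c.id) FROM customers p LEFT JOIN purchases c ON c.customer_id = p.id GROUP BY p.name

Result:
name  | COUNT(c.id)
------+------------
Bob   | 3          
Dave  | 2          
Frank | 1          
Grace | 0          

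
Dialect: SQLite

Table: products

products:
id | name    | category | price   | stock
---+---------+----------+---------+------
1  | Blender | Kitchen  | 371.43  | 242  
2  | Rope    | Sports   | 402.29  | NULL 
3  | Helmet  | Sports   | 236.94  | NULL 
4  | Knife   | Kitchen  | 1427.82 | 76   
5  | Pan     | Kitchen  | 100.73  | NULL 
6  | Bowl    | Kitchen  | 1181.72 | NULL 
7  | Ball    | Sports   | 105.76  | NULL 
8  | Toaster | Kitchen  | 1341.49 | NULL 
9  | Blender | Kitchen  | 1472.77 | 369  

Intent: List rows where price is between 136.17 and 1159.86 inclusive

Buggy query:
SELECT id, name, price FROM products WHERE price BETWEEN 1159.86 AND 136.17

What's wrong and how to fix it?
Bug: The bounds are reversed; BETWEEN a AND b requires a <= b to match anything

Fix: Swap the bounds so the smaller value comes first

Corrected query:
SELECT id, name, price FROM products WHERE price BETWEEN 136.17 AND 1159.86

Result:
id | name    | price 
---+---------+-------
1  | Blender | 371.43
2  | Rope    | 402.29
3  | Helmet  | 236.94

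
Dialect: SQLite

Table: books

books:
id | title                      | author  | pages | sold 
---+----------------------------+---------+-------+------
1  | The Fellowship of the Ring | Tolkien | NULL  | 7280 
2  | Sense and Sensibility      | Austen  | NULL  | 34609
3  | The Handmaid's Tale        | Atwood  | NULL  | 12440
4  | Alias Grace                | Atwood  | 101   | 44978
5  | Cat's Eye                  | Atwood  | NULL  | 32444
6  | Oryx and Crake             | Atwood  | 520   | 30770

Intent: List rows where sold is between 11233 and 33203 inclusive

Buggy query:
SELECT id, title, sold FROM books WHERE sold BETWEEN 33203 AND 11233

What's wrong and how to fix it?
Bug: The bounds are reversed; BETWEEN a AND b requires a <= b to match anything

Fix: Swap the bounds so the smaller value comes first

Corrected query:
SELECT id, title, sold FROM books WHERE sold BETWEEN 11233 AND 33203

Result:
id | title               | sold 
---+---------------------+------
3  | The Handmaid's Tale | 12440
5  | Cat's Eye           | 32444
6  | Oryx and Crake      | 30770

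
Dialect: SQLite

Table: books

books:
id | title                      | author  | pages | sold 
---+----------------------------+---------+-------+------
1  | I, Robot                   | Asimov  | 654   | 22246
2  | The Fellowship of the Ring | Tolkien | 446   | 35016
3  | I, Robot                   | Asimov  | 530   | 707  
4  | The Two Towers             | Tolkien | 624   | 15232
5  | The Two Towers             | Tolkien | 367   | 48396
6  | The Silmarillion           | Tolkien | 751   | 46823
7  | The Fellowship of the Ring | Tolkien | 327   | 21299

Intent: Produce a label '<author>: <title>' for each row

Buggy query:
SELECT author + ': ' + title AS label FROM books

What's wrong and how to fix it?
Bug: SQLite uses || for string concatenation; + coerces text to numbers (yielding 0)

Fix: Replace + with || to concatenate text

Corrected query:
SELECT author || ': ' || title AS label FROM books

Result:
label                              
-----------------------------------
Asimov: I, Robot                   
Tolkien: The Fellowship of the Ring
Asimov: I, Robot                   
Tolkien: The Two Towers            
Tolkien: The Two Towers            
Tolkien: The Silmarillion          
Tolkien: The Fellowship of the Ring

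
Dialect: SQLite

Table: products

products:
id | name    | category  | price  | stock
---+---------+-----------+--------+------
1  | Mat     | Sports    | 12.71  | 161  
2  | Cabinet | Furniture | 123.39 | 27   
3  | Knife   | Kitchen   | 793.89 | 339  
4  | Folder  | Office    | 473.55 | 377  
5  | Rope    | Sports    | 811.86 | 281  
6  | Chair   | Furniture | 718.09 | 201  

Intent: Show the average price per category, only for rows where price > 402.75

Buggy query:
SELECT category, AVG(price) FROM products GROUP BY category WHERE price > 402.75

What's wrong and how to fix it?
Bug: Row-level WHERE must come before GROUP BY in the clause order

Fix: Move the WHERE clause before GROUP BY

Corrected query:
SELECT category, AVG(price) FROM products WHERE price > 402.75 GROUP BY category

Result:
category  | AVG(price)
----------+-----------
Furniture | 718.09    
Kitchen   | 793.89    
Office    | 473.55    
Sports    | 811.86    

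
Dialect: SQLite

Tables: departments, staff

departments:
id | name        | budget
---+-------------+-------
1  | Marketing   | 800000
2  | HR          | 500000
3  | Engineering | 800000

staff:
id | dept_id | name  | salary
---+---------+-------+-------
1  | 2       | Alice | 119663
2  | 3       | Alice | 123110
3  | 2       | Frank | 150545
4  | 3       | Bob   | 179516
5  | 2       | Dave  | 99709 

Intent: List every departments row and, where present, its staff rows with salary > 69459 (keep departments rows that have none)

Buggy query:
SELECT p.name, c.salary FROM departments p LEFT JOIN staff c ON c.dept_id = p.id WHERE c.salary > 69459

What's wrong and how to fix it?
Bug: Filtering c.salary in WHERE discards the NULL rows produced by LEFT JOIN, turning it into an inner join

Fix: Put 'c.salary > 69459' in the JOIN's ON clause instead of WHERE

Corrected query:
SELECT p.name, c.salary FROM departments p LEFT JOIN staff c ON c.dept_id = p.id AND c.salary > 69459

Result:
name        | salary
------------+-------
Marketing   | NULL  
HR          | 99709 
HR          | 119663
HR          | 150545
Engineering | 123110
Engineering | 179516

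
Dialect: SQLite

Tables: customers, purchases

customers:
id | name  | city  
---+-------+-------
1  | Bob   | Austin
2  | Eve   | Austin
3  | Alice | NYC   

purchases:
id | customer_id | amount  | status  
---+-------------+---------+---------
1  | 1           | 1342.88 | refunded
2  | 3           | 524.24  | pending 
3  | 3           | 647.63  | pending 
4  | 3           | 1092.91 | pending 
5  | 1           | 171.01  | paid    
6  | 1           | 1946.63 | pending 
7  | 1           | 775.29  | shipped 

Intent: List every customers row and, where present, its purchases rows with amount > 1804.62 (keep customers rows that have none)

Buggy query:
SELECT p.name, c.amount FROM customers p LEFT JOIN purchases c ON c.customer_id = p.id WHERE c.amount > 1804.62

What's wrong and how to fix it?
Bug: Filtering c.amount in WHERE discards the NULL rows produced by LEFT JOIN, turning it into an inner join

Fix: Move the right-table condition into the ON clause so unmatched parents are kept

Corrected query:
SELECT p.name, c.amount FROM customers p LEFT JOIN purchases c ON c.customer_id = p.id AND c.amount > 1804.62

Result:
name  | amount 
------+--------
Bob   | 1946.63
Eve   | NULL   
Alice | NULL   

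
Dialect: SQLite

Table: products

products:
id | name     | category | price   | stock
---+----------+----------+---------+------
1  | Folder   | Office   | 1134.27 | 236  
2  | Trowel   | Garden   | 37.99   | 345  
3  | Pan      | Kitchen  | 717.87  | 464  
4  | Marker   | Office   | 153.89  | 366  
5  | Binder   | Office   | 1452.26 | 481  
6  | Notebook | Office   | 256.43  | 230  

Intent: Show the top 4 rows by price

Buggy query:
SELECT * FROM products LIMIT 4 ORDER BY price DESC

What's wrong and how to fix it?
Bug: ORDER BY cannot follow LIMIT; LIMIT is the final clause

Fix: Sort with ORDER BY, then apply LIMIT

Corrected query:
SELECT * FROM products ORDER BY price DESC LIMIT 4

Result:
id | name     | category | price   | stock
---+----------+----------+---------+------
5  | Binder   | Office   | 1452.26 | 481  
1  | Folder   | Office   | 1134.27 | 236  
3  | Pan      | Kitchen  | 717.87  | 464  
6  | Notebook | Office   | 256.43  | 230  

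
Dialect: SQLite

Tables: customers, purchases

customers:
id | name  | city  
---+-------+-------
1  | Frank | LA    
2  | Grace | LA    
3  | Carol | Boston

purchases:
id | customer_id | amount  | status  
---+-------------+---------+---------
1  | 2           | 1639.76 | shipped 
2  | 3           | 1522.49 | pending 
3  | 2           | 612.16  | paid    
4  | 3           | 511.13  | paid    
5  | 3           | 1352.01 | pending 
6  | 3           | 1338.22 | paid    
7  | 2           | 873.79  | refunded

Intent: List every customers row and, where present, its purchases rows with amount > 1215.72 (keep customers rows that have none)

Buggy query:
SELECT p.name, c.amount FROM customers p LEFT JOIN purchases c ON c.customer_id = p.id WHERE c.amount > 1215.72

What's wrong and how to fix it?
Bug: A WHERE condition on the right-hand table after LEFT JOIN drops unmatched parents

Fix: Put 'c.amount > 1215.72' in the JOIN's ON clause instead of WHERE

Corrected query:
SELECT p.name, c.amount FROM customers p LEFT JOIN purchases c ON c.customer_id = p.id AND c.amount > 1215.72

Result:
name  | amount 
------+--------
Frank | NULL   
Grace | 1639.76
Carol | 1338.22
Carol | 1352.01
Carol | 1522.49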